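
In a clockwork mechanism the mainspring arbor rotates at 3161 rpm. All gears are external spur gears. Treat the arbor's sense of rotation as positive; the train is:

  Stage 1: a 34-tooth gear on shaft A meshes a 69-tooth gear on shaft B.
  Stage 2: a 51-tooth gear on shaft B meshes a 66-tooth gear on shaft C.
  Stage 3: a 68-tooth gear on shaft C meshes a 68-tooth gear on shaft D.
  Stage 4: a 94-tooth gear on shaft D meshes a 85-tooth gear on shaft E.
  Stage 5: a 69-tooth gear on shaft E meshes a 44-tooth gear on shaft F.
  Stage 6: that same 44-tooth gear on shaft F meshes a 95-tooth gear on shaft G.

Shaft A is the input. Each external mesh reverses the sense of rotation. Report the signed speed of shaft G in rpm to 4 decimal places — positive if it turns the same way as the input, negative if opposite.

Stage 1 [34T→69T]: ω = 3161.0000×34/69 = 1557.5942 rpm, dir flips to −; running = −1557.5942
Stage 2 [51T→66T]: ω = 1557.5942×51/66 = 1203.5955 rpm, dir flips to +; running = +1203.5955
Stage 3 [68T→68T]: ω = 1203.5955×68/68 = 1203.5955 rpm, dir flips to −; running = −1203.5955
Stage 4 [94T→85T]: ω = 1203.5955×94/85 = 1331.0350 rpm, dir flips to +; running = +1331.0350
Stage 5 [69T→44T]: ω = 1331.0350×69/44 = 2087.3050 rpm, dir flips to −; running = −2087.3050
Stage 6 [44T→95T]: ω = 2087.3050×44/95 = 966.7518 rpm, dir flips to +; running = +966.7518

+966.7518 rpm (same as input, |ω| = 966.7518 rpm)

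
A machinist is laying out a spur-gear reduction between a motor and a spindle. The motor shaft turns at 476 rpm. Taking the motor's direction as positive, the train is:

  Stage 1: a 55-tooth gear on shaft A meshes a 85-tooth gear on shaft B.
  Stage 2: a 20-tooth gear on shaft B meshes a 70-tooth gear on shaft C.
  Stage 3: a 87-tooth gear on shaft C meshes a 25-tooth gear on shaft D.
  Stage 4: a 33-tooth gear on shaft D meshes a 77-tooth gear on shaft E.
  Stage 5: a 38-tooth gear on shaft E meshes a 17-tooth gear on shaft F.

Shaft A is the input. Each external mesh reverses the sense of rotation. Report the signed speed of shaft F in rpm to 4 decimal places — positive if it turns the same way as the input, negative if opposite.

-293.3728 rpm (opposite to input, |ω| = 293.3728 rpm)

Stage 1 [55T→85T]: ω = 476.0000×55/85 = 308.0000 rpm, dir flips to −; running = −308.0000
Stage 2 [20T→70T]: ω = 308.0000×20/70 = 88.0000 rpm, dir flips to +; running = +88.0000
Stage 3 [87T→25T]: ω = 88.0000×87/25 = 306.2400 rpm, dir flips to −; running = −306.2400
Stage 4 [33T→77T]: ω = 306.2400×33/77 = 131.2457 rpm, dir flips to +; running = +131.2457
Stage 5 [38T→17T]: ω = 131.2457×38/17 = 293.3728 rpm, dir flips to −; running = −293.3728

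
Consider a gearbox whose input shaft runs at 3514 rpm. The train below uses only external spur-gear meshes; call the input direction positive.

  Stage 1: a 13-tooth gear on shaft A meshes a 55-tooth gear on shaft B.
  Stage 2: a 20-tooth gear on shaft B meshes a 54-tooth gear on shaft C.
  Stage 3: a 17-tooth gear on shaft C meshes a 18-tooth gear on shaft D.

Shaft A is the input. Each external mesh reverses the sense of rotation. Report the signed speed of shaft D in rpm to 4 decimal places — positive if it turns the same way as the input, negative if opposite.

-290.5327 rpm (opposite to input, |ω| = 290.5327 rpm)

Stage 1 [13T→55T]: ω = 3514.0000×13/55 = 830.5818 rpm, dir flips to −; running = −830.5818
Stage 2 [20T→54T]: ω = 830.5818×20/54 = 307.6229 rpm, dir flips to +; running = +307.6229
Stage 3 [17T→18T]: ω = 307.6229×17/18 = 290.5327 rpm, dir flips to −; running = −290.5327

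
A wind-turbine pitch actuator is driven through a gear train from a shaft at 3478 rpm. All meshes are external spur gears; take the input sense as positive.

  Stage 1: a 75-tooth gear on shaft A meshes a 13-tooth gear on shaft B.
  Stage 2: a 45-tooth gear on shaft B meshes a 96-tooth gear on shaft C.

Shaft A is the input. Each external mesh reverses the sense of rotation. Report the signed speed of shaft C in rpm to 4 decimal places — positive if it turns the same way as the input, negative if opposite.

Stage 1 [75T→13T]: ω = 3478.0000×75/13 = 20065.3846 rpm, dir flips to −; running = −20065.3846
Stage 2 [45T→96T]: ω = 20065.3846×45/96 = 9405.6490 rpm, dir flips to +; running = +9405.6490

+9405.6490 rpm (same as input, |ω| = 9405.6490 rpm)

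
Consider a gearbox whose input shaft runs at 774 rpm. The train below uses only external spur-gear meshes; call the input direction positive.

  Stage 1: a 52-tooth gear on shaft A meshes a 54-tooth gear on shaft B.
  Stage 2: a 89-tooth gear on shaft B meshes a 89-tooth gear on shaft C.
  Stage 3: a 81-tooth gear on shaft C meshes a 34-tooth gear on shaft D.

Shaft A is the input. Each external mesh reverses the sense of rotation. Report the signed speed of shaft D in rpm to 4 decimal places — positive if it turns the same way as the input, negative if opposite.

Stage 1 [52T→54T]: ω = 774.0000×52/54 = 745.3333 rpm, dir flips to −; running = −745.3333
Stage 2 [89T→89T]: ω = 745.3333×89/89 = 745.3333 rpm, dir flips to +; running = +745.3333
Stage 3 [81T→34T]: ω = 745.3333×81/34 = 1775.6471 rpm, dir flips to −; running = −1775.6471

-1775.6471 rpm (opposite to input, |ω| = 1775.6471 rpm)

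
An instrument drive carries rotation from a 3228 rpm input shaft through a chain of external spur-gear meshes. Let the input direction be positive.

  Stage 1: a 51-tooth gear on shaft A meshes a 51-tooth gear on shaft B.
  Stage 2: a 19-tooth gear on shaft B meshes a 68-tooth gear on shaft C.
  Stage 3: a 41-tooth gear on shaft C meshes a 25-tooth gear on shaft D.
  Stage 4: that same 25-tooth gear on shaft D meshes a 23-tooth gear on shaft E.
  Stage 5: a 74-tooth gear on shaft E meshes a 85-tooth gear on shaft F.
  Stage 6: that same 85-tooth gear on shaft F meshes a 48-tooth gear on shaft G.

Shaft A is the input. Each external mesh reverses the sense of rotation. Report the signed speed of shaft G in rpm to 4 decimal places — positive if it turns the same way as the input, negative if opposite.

Stage 1 [51T→51T]: ω = 3228.0000×51/51 = 3228.0000 rpm, dir flips to −; running = −3228.0000
Stage 2 [19T→68T]: ω = 3228.0000×19/68 = 901.9412 rpm, dir flips to +; running = +901.9412
Stage 3 [41T→25T]: ω = 901.9412×41/25 = 1479.1835 rpm, dir flips to −; running = −1479.1835
Stage 4 [25T→23T]: ω = 1479.1835×25/23 = 1607.8082 rpm, dir flips to +; running = +1607.8082
Stage 5 [74T→85T]: ω = 1607.8082×74/85 = 1399.7389 rpm, dir flips to −; running = −1399.7389
Stage 6 [85T→48T]: ω = 1399.7389×85/48 = 2478.7043 rpm, dir flips to +; running = +2478.7043

+2478.7043 rpm (same as input, |ω| = 2478.7043 rpm)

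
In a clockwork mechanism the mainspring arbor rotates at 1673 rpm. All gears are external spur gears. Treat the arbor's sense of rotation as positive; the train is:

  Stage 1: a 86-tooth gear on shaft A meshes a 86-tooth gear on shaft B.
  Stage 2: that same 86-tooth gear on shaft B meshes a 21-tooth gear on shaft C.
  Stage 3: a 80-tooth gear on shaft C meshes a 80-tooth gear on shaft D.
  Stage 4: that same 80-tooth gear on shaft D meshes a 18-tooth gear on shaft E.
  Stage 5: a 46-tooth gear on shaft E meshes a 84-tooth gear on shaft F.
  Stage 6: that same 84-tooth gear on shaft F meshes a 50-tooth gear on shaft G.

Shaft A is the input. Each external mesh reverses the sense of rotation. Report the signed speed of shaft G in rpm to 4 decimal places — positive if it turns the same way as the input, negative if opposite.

Stage 1 [86T→86T]: ω = 1673.0000×86/86 = 1673.0000 rpm, dir flips to −; running = −1673.0000
Stage 2 [86T→21T]: ω = 1673.0000×86/21 = 6851.3333 rpm, dir flips to +; running = +6851.3333
Stage 3 [80T→80T]: ω = 6851.3333×80/80 = 6851.3333 rpm, dir flips to −; running = −6851.3333
Stage 4 [80T→18T]: ω = 6851.3333×80/18 = 30450.3704 rpm, dir flips to +; running = +30450.3704
Stage 5 [46T→84T]: ω = 30450.3704×46/84 = 16675.2028 rpm, dir flips to −; running = −16675.2028
Stage 6 [84T→50T]: ω = 16675.2028×84/50 = 28014.3407 rpm, dir flips to +; running = +28014.3407

+28014.3407 rpm (same as input, |ω| = 28014.3407 rpm)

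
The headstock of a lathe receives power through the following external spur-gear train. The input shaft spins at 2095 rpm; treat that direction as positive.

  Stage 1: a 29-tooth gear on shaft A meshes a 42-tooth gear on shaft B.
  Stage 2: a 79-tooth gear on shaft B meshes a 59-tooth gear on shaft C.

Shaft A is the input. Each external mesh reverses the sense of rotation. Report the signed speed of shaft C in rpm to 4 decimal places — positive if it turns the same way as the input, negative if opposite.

+1936.9027 rpm (same as input, |ω| = 1936.9027 rpm)

Stage 1 [29T→42T]: ω = 2095.0000×29/42 = 1446.5476 rpm, dir flips to −; running = −1446.5476
Stage 2 [79T→59T]: ω = 1446.5476×79/59 = 1936.9027 rpm, dir flips to +; running = +1936.9027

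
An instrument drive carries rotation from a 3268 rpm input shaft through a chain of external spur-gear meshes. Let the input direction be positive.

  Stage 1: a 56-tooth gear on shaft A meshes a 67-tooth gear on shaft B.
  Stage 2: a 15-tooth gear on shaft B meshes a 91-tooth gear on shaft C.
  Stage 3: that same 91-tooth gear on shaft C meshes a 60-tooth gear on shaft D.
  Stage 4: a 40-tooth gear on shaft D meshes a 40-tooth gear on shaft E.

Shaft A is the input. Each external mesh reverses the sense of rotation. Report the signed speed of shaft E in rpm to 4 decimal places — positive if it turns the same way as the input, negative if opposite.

+682.8657 rpm (same as input, |ω| = 682.8657 rpm)

Stage 1 [56T→67T]: ω = 3268.0000×56/67 = 2731.4627 rpm, dir flips to −; running = −2731.4627
Stage 2 [15T→91T]: ω = 2731.4627×15/91 = 450.2411 rpm, dir flips to +; running = +450.2411
Stage 3 [91T→60T]: ω = 450.2411×91/60 = 682.8657 rpm, dir flips to −; running = −682.8657
Stage 4 [40T→40T]: ω = 682.8657×40/40 = 682.8657 rpm, dir flips to +; running = +682.8657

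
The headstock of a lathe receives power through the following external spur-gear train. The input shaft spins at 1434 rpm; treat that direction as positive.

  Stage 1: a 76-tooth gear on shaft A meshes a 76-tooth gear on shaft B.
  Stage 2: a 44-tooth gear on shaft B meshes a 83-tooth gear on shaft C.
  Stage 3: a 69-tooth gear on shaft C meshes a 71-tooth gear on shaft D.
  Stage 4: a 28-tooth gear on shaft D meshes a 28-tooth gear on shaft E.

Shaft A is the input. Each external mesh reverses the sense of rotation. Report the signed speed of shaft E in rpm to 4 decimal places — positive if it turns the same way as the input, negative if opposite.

Stage 1 [76T→76T]: ω = 1434.0000×76/76 = 1434.0000 rpm, dir flips to −; running = −1434.0000
Stage 2 [44T→83T]: ω = 1434.0000×44/83 = 760.1928 rpm, dir flips to +; running = +760.1928
Stage 3 [69T→71T]: ω = 760.1928×69/71 = 738.7789 rpm, dir flips to −; running = −738.7789
Stage 4 [28T→28T]: ω = 738.7789×28/28 = 738.7789 rpm, dir flips to +; running = +738.7789

+738.7789 rpm (same as input, |ω| = 738.7789 rpm)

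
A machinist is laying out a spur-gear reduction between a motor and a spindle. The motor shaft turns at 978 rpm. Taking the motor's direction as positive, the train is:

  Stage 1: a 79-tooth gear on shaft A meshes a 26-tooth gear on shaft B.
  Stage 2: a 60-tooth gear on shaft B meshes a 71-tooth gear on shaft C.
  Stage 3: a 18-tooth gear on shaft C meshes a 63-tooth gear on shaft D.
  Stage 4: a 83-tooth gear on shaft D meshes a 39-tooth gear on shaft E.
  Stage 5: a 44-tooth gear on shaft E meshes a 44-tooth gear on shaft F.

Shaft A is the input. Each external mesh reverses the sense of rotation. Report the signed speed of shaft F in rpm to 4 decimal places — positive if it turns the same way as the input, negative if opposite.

Stage 1 [79T→26T]: ω = 978.0000×79/26 = 2971.6154 rpm, dir flips to −; running = −2971.6154
Stage 2 [60T→71T]: ω = 2971.6154×60/71 = 2511.2243 rpm, dir flips to +; running = +2511.2243
Stage 3 [18T→63T]: ω = 2511.2243×18/63 = 717.4926 rpm, dir flips to −; running = −717.4926
Stage 4 [83T→39T]: ω = 717.4926×83/39 = 1526.9715 rpm, dir flips to +; running = +1526.9715
Stage 5 [44T→44T]: ω = 1526.9715×44/44 = 1526.9715 rpm, dir flips to −; running = −1526.9715

-1526.9715 rpm (opposite to input, |ω| = 1526.9715 rpm)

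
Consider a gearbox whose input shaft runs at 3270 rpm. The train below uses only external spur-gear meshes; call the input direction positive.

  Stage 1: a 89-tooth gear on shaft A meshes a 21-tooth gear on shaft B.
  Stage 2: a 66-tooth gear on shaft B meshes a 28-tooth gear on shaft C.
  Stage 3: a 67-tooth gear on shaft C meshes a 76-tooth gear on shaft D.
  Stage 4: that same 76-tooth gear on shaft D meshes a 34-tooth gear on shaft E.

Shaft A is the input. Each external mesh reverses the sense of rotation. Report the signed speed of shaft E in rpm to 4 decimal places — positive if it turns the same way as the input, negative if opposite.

+64372.4820 rpm (same as input, |ω| = 64372.4820 rpm)

Stage 1 [89T→21T]: ω = 3270.0000×89/21 = 13858.5714 rpm, dir flips to −; running = −13858.5714
Stage 2 [66T→28T]: ω = 13858.5714×66/28 = 32666.6327 rpm, dir flips to +; running = +32666.6327
Stage 3 [67T→76T]: ω = 32666.6327×67/76 = 28798.2156 rpm, dir flips to −; running = −28798.2156
Stage 4 [76T→34T]: ω = 28798.2156×76/34 = 64372.4820 rpm, dir flips to +; running = +64372.4820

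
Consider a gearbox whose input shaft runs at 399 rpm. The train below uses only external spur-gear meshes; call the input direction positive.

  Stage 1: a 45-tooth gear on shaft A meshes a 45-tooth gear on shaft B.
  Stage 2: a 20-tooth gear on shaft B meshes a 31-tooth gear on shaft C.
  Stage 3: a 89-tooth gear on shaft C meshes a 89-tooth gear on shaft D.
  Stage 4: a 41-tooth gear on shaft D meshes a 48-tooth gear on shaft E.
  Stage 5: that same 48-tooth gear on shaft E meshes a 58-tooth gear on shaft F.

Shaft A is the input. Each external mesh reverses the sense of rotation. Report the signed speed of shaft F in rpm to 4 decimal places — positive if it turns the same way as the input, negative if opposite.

-181.9689 rpm (opposite to input, |ω| = 181.9689 rpm)

Stage 1 [45T→45T]: ω = 399.0000×45/45 = 399.0000 rpm, dir flips to −; running = −399.0000
Stage 2 [20T→31T]: ω = 399.0000×20/31 = 257.4194 rpm, dir flips to +; running = +257.4194
Stage 3 [89T→89T]: ω = 257.4194×89/89 = 257.4194 rpm, dir flips to −; running = −257.4194
Stage 4 [41T→48T]: ω = 257.4194×41/48 = 219.8790 rpm, dir flips to +; running = +219.8790
Stage 5 [48T→58T]: ω = 219.8790×48/58 = 181.9689 rpm, dir flips to −; running = −181.9689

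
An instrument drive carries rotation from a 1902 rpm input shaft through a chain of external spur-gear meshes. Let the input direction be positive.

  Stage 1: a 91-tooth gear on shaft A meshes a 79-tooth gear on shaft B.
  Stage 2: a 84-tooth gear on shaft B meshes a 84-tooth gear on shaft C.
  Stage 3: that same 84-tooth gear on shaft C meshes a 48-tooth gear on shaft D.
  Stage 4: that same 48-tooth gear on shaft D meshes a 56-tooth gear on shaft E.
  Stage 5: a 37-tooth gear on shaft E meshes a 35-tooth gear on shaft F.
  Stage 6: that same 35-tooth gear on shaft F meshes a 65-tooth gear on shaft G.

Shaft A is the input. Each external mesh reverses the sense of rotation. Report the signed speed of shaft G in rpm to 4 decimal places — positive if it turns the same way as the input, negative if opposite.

Stage 1 [91T→79T]: ω = 1902.0000×91/79 = 2190.9114 rpm, dir flips to −; running = −2190.9114
Stage 2 [84T→84T]: ω = 2190.9114×84/84 = 2190.9114 rpm, dir flips to +; running = +2190.9114
Stage 3 [84T→48T]: ω = 2190.9114×84/48 = 3834.0949 rpm, dir flips to −; running = −3834.0949
Stage 4 [48T→56T]: ω = 3834.0949×48/56 = 3286.3671 rpm, dir flips to +; running = +3286.3671
Stage 5 [37T→35T]: ω = 3286.3671×37/35 = 3474.1595 rpm, dir flips to −; running = −3474.1595
Stage 6 [35T→65T]: ω = 3474.1595×35/65 = 1870.7013 rpm, dir flips to +; running = +1870.7013

+1870.7013 rpm (same as input, |ω| = 1870.7013 rpm)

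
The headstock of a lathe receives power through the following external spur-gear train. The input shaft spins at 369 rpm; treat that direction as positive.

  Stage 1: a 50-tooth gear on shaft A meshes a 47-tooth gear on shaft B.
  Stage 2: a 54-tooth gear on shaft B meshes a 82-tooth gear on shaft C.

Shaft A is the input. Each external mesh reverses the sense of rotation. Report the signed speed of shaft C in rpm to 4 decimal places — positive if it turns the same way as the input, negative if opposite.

Stage 1 [50T→47T]: ω = 369.0000×50/47 = 392.5532 rpm, dir flips to −; running = −392.5532
Stage 2 [54T→82T]: ω = 392.5532×54/82 = 258.5106 rpm, dir flips to +; running = +258.5106

+258.5106 rpm (same as input, |ω| = 258.5106 rpm)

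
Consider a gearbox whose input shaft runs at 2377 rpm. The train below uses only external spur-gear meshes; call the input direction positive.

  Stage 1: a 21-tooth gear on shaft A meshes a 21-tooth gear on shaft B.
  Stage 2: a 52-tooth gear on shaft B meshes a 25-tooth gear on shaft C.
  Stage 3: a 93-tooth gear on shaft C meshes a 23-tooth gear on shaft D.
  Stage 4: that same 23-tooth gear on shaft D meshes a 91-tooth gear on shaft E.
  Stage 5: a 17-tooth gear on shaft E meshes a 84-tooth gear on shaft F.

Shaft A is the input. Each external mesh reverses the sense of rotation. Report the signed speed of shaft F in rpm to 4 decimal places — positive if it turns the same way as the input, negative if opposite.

Stage 1 [21T→21T]: ω = 2377.0000×21/21 = 2377.0000 rpm, dir flips to −; running = −2377.0000
Stage 2 [52T→25T]: ω = 2377.0000×52/25 = 4944.1600 rpm, dir flips to +; running = +4944.1600
Stage 3 [93T→23T]: ω = 4944.1600×93/23 = 19991.6035 rpm, dir flips to −; running = −19991.6035
Stage 4 [23T→91T]: ω = 19991.6035×23/91 = 5052.8229 rpm, dir flips to +; running = +5052.8229
Stage 5 [17T→84T]: ω = 5052.8229×17/84 = 1022.5951 rpm, dir flips to −; running = −1022.5951

-1022.5951 rpm (opposite to input, |ω| = 1022.5951 rpm)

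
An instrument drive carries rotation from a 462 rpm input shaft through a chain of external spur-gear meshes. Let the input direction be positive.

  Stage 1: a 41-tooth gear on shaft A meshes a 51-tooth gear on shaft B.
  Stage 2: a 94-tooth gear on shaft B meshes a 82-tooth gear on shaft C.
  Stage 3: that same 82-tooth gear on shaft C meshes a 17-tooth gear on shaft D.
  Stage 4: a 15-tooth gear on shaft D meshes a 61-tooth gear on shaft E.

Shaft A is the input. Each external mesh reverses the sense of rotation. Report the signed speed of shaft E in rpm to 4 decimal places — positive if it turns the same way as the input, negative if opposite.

Stage 1 [41T→51T]: ω = 462.0000×41/51 = 371.4118 rpm, dir flips to −; running = −371.4118
Stage 2 [94T→82T]: ω = 371.4118×94/82 = 425.7647 rpm, dir flips to +; running = +425.7647
Stage 3 [82T→17T]: ω = 425.7647×82/17 = 2053.6886 rpm, dir flips to −; running = −2053.6886
Stage 4 [15T→61T]: ω = 2053.6886×15/61 = 505.0054 rpm, dir flips to +; running = +505.0054

+505.0054 rpm (same as input, |ω| = 505.0054 rpm)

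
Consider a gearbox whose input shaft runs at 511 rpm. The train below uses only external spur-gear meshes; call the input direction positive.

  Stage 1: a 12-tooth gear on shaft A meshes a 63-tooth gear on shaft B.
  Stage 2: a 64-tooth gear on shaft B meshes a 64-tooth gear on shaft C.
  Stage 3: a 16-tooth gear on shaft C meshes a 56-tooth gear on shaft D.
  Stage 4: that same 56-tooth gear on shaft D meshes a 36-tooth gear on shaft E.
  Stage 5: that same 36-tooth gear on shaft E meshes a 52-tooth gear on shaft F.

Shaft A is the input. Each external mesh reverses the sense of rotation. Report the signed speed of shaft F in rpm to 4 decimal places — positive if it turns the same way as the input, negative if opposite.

Stage 1 [12T→63T]: ω = 511.0000×12/63 = 97.3333 rpm, dir flips to −; running = −97.3333
Stage 2 [64T→64T]: ω = 97.3333×64/64 = 97.3333 rpm, dir flips to +; running = +97.3333
Stage 3 [16T→56T]: ω = 97.3333×16/56 = 27.8095 rpm, dir flips to −; running = −27.8095
Stage 4 [56T→36T]: ω = 27.8095×56/36 = 43.2593 rpm, dir flips to +; running = +43.2593
Stage 5 [36T→52T]: ω = 43.2593×36/52 = 29.9487 rpm, dir flips to −; running = −29.9487

-29.9487 rpm (opposite to input, |ω| = 29.9487 rpm)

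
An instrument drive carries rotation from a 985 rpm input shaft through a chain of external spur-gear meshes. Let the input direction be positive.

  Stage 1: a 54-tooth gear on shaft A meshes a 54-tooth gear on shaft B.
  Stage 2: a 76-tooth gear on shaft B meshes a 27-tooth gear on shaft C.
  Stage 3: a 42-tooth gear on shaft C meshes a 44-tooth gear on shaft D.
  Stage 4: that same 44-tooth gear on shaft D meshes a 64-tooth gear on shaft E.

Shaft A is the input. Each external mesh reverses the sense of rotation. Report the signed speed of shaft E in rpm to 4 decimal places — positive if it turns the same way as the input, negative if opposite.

+1819.5139 rpm (same as input, |ω| = 1819.5139 rpm)

Stage 1 [54T→54T]: ω = 985.0000×54/54 = 985.0000 rpm, dir flips to −; running = −985.0000
Stage 2 [76T→27T]: ω = 985.0000×76/27 = 2772.5926 rpm, dir flips to +; running = +2772.5926
Stage 3 [42T→44T]: ω = 2772.5926×42/44 = 2646.5657 rpm, dir flips to −; running = −2646.5657
Stage 4 [44T→64T]: ω = 2646.5657×44/64 = 1819.5139 rpm, dir flips to +; running = +1819.5139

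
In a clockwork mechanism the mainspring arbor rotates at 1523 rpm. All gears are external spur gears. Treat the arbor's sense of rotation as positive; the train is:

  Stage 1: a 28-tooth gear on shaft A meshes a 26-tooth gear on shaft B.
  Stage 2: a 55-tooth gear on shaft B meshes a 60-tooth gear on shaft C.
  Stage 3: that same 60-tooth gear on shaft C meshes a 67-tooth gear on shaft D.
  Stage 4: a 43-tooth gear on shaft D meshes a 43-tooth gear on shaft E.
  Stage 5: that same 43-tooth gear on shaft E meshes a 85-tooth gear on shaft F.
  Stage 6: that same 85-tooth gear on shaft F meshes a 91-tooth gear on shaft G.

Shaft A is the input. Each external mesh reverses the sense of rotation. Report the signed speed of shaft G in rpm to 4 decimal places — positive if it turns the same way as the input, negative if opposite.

Stage 1 [28T→26T]: ω = 1523.0000×28/26 = 1640.1538 rpm, dir flips to −; running = −1640.1538
Stage 2 [55T→60T]: ω = 1640.1538×55/60 = 1503.4744 rpm, dir flips to +; running = +1503.4744
Stage 3 [60T→67T]: ω = 1503.4744×60/67 = 1346.3949 rpm, dir flips to −; running = −1346.3949
Stage 4 [43T→43T]: ω = 1346.3949×43/43 = 1346.3949 rpm, dir flips to +; running = +1346.3949
Stage 5 [43T→85T]: ω = 1346.3949×43/85 = 681.1174 rpm, dir flips to −; running = −681.1174
Stage 6 [85T→91T]: ω = 681.1174×85/91 = 636.2086 rpm, dir flips to +; running = +636.2086

+636.2086 rpm (same as input, |ω| = 636.2086 rpm)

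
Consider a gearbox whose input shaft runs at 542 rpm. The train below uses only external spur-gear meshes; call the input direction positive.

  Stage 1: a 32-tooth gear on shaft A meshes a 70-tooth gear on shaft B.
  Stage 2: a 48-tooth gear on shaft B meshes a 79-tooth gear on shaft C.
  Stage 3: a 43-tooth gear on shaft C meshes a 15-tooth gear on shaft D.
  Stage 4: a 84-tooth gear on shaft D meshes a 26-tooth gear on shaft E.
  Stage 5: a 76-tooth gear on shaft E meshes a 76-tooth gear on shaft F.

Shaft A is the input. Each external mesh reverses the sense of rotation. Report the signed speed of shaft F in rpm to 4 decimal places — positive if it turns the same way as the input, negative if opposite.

-1394.2752 rpm (opposite to input, |ω| = 1394.2752 rpm)

Stage 1 [32T→70T]: ω = 542.0000×32/70 = 247.7714 rpm, dir flips to −; running = −247.7714
Stage 2 [48T→79T]: ω = 247.7714×48/79 = 150.5447 rpm, dir flips to +; running = +150.5447
Stage 3 [43T→15T]: ω = 150.5447×43/15 = 431.5614 rpm, dir flips to −; running = −431.5614
Stage 4 [84T→26T]: ω = 431.5614×84/26 = 1394.2752 rpm, dir flips to +; running = +1394.2752
Stage 5 [76T→76T]: ω = 1394.2752×76/76 = 1394.2752 rpm, dir flips to −; running = −1394.2752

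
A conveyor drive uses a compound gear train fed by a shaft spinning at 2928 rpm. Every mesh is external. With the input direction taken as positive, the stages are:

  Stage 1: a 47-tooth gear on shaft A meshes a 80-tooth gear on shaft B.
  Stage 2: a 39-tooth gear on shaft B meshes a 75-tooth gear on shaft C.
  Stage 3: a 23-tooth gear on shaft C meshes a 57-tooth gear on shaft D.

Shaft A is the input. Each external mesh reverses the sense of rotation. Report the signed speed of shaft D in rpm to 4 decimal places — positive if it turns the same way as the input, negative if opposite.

Stage 1 [47T→80T]: ω = 2928.0000×47/80 = 1720.2000 rpm, dir flips to −; running = −1720.2000
Stage 2 [39T→75T]: ω = 1720.2000×39/75 = 894.5040 rpm, dir flips to +; running = +894.5040
Stage 3 [23T→57T]: ω = 894.5040×23/57 = 360.9402 rpm, dir flips to −; running = −360.9402

-360.9402 rpm (opposite to input, |ω| = 360.9402 rpm)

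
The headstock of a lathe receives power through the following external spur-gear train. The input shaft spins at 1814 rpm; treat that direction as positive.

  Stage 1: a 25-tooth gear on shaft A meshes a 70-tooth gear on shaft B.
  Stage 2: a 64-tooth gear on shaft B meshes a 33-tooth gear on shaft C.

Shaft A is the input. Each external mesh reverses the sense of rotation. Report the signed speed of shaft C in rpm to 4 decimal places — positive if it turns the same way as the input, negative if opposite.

Stage 1 [25T→70T]: ω = 1814.0000×25/70 = 647.8571 rpm, dir flips to −; running = −647.8571
Stage 2 [64T→33T]: ω = 647.8571×64/33 = 1256.4502 rpm, dir flips to +; running = +1256.4502

+1256.4502 rpm (same as input, |ω| = 1256.4502 rpm)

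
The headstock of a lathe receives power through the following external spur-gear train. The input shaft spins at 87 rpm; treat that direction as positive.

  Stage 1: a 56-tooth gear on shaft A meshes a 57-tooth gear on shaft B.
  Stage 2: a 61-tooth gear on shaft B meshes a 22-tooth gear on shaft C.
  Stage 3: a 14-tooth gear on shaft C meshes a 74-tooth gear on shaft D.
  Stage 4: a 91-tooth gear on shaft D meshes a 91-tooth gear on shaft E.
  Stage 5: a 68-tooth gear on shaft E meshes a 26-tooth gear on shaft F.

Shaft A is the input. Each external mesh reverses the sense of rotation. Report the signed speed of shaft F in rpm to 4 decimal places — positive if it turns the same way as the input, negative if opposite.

Stage 1 [56T→57T]: ω = 87.0000×56/57 = 85.4737 rpm, dir flips to −; running = −85.4737
Stage 2 [61T→22T]: ω = 85.4737×61/22 = 236.9952 rpm, dir flips to +; running = +236.9952
Stage 3 [14T→74T]: ω = 236.9952×14/74 = 44.8369 rpm, dir flips to −; running = −44.8369
Stage 4 [91T→91T]: ω = 44.8369×91/91 = 44.8369 rpm, dir flips to +; running = +44.8369
Stage 5 [68T→26T]: ω = 44.8369×68/26 = 117.2658 rpm, dir flips to −; running = −117.2658

-117.2658 rpm (opposite to input, |ω| = 117.2658 rpm)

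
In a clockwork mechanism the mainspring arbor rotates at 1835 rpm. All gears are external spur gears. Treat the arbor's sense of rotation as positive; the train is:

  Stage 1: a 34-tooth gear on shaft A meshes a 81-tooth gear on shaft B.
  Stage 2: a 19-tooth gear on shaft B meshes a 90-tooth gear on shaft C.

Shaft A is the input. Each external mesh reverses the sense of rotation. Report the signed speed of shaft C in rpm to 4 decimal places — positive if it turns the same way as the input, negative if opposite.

+162.6077 rpm (same as input, |ω| = 162.6077 rpm)

Stage 1 [34T→81T]: ω = 1835.0000×34/81 = 770.2469 rpm, dir flips to −; running = −770.2469
Stage 2 [19T→90T]: ω = 770.2469×19/90 = 162.6077 rpm, dir flips to +; running = +162.6077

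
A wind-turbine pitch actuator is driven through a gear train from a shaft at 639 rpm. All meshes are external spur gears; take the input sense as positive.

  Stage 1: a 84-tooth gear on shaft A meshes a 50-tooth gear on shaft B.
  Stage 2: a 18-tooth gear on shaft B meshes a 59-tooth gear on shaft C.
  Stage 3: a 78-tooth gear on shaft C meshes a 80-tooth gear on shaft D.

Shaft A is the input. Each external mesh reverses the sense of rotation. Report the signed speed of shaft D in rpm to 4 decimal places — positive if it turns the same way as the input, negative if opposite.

Stage 1 [84T→50T]: ω = 639.0000×84/50 = 1073.5200 rpm, dir flips to −; running = −1073.5200
Stage 2 [18T→59T]: ω = 1073.5200×18/59 = 327.5146 rpm, dir flips to +; running = +327.5146
Stage 3 [78T→80T]: ω = 327.5146×78/80 = 319.3267 rpm, dir flips to −; running = −319.3267

-319.3267 rpm (opposite to input, |ω| = 319.3267 rpm)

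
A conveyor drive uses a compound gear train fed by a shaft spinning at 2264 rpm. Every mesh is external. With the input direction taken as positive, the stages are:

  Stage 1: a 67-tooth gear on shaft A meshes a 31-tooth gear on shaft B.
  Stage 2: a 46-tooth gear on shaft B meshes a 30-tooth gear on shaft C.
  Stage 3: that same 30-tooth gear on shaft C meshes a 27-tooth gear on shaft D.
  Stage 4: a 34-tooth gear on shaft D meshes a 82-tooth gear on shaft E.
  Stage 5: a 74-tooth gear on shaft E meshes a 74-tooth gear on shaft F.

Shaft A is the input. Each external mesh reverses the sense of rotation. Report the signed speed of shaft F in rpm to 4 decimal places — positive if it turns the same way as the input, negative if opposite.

Stage 1 [67T→31T]: ω = 2264.0000×67/31 = 4893.1613 rpm, dir flips to −; running = −4893.1613
Stage 2 [46T→30T]: ω = 4893.1613×46/30 = 7502.8473 rpm, dir flips to +; running = +7502.8473
Stage 3 [30T→27T]: ω = 7502.8473×30/27 = 8336.4970 rpm, dir flips to −; running = −8336.4970
Stage 4 [34T→82T]: ω = 8336.4970×34/82 = 3456.5963 rpm, dir flips to +; running = +3456.5963
Stage 5 [74T→74T]: ω = 3456.5963×74/74 = 3456.5963 rpm, dir flips to −; running = −3456.5963

-3456.5963 rpm (opposite to input, |ω| = 3456.5963 rpm)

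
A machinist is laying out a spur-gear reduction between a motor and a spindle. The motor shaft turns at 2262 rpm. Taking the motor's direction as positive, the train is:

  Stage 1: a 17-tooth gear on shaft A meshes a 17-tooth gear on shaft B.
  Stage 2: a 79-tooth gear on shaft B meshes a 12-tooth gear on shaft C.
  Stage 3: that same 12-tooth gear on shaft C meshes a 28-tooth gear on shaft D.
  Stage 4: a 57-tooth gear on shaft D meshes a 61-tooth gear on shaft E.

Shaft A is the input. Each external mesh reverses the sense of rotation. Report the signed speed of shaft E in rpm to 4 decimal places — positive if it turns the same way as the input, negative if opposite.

Stage 1 [17T→17T]: ω = 2262.0000×17/17 = 2262.0000 rpm, dir flips to −; running = −2262.0000
Stage 2 [79T→12T]: ω = 2262.0000×79/12 = 14891.5000 rpm, dir flips to +; running = +14891.5000
Stage 3 [12T→28T]: ω = 14891.5000×12/28 = 6382.0714 rpm, dir flips to −; running = −6382.0714
Stage 4 [57T→61T]: ω = 6382.0714×57/61 = 5963.5749 rpm, dir flips to +; running = +5963.5749

+5963.5749 rpm (same as input, |ω| = 5963.5749 rpm)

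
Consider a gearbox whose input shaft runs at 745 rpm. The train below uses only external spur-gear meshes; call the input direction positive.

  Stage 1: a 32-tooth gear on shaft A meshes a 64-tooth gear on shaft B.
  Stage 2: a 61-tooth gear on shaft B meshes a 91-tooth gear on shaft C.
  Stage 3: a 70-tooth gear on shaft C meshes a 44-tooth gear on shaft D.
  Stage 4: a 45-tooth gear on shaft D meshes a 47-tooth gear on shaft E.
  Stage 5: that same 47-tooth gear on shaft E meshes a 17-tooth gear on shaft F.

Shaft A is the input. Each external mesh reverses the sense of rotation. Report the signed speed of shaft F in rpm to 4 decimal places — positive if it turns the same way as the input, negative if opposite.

Stage 1 [32T→64T]: ω = 745.0000×32/64 = 372.5000 rpm, dir flips to −; running = −372.5000
Stage 2 [61T→91T]: ω = 372.5000×61/91 = 249.6978 rpm, dir flips to +; running = +249.6978
Stage 3 [70T→44T]: ω = 249.6978×70/44 = 397.2465 rpm, dir flips to −; running = −397.2465
Stage 4 [45T→47T]: ω = 397.2465×45/47 = 380.3424 rpm, dir flips to +; running = +380.3424
Stage 5 [47T→17T]: ω = 380.3424×47/17 = 1051.5349 rpm, dir flips to −; running = −1051.5349

-1051.5349 rpm (opposite to input, |ω| = 1051.5349 rpm)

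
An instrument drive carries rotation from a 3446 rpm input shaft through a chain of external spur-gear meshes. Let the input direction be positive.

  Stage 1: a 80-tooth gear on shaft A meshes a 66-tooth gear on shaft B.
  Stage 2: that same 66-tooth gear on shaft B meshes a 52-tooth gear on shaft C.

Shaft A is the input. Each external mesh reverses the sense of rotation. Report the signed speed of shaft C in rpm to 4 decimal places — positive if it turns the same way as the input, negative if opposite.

+5301.5385 rpm (same as input, |ω| = 5301.5385 rpm)

Stage 1 [80T→66T]: ω = 3446.0000×80/66 = 4176.9697 rpm, dir flips to −; running = −4176.9697
Stage 2 [66T→52T]: ω = 4176.9697×66/52 = 5301.5385 rpm, dir flips to +; running = +5301.5385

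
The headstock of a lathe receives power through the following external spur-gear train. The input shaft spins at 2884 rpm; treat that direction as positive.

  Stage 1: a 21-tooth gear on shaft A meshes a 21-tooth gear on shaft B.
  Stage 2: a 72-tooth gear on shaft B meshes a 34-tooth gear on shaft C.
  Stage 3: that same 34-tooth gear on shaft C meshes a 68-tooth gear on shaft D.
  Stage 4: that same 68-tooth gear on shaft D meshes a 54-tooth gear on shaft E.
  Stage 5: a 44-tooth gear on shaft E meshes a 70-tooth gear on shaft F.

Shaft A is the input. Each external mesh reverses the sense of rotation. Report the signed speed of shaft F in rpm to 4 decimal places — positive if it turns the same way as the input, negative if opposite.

-2417.0667 rpm (opposite to input, |ω| = 2417.0667 rpm)

Stage 1 [21T→21T]: ω = 2884.0000×21/21 = 2884.0000 rpm, dir flips to −; running = −2884.0000
Stage 2 [72T→34T]: ω = 2884.0000×72/34 = 6107.2941 rpm, dir flips to +; running = +6107.2941
Stage 3 [34T→68T]: ω = 6107.2941×34/68 = 3053.6471 rpm, dir flips to −; running = −3053.6471
Stage 4 [68T→54T]: ω = 3053.6471×68/54 = 3845.3333 rpm, dir flips to +; running = +3845.3333
Stage 5 [44T→70T]: ω = 3845.3333×44/70 = 2417.0667 rpm, dir flips to −; running = −2417.0667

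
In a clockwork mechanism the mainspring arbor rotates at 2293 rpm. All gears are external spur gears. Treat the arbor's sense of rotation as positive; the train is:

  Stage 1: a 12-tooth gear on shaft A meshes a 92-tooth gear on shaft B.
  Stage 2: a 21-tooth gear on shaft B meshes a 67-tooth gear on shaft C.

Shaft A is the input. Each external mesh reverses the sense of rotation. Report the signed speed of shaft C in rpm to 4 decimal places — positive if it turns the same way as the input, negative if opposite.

+93.7437 rpm (same as input, |ω| = 93.7437 rpm)

Stage 1 [12T→92T]: ω = 2293.0000×12/92 = 299.0870 rpm, dir flips to −; running = −299.0870
Stage 2 [21T→67T]: ω = 299.0870×21/67 = 93.7437 rpm, dir flips to +; running = +93.7437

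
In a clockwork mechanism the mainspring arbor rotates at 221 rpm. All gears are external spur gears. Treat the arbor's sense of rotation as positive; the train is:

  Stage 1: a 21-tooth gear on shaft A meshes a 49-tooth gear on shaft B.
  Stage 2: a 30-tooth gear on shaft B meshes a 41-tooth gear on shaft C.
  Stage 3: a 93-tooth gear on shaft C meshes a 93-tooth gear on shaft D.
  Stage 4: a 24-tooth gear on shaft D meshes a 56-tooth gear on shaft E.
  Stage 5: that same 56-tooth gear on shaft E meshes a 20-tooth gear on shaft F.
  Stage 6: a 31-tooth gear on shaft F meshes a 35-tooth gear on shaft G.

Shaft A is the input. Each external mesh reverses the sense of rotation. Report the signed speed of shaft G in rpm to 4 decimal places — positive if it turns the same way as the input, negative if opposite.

+73.6593 rpm (same as input, |ω| = 73.6593 rpm)

Stage 1 [21T→49T]: ω = 221.0000×21/49 = 94.7143 rpm, dir flips to −; running = −94.7143
Stage 2 [30T→41T]: ω = 94.7143×30/41 = 69.3031 rpm, dir flips to +; running = +69.3031
Stage 3 [93T→93T]: ω = 69.3031×93/93 = 69.3031 rpm, dir flips to −; running = −69.3031
Stage 4 [24T→56T]: ω = 69.3031×24/56 = 29.7013 rpm, dir flips to +; running = +29.7013
Stage 5 [56T→20T]: ω = 29.7013×56/20 = 83.1638 rpm, dir flips to −; running = −83.1638
Stage 6 [31T→35T]: ω = 83.1638×31/35 = 73.6593 rpm, dir flips to +; running = +73.6593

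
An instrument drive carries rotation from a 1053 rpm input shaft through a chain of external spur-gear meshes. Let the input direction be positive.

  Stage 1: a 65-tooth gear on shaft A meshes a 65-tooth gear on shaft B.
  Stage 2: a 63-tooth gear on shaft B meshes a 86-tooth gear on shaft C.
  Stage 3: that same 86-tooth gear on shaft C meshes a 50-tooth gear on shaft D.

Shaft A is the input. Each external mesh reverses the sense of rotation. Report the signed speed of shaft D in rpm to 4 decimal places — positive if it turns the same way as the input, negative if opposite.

Stage 1 [65T→65T]: ω = 1053.0000×65/65 = 1053.0000 rpm, dir flips to −; running = −1053.0000
Stage 2 [63T→86T]: ω = 1053.0000×63/86 = 771.3837 rpm, dir flips to +; running = +771.3837
Stage 3 [86T→50T]: ω = 771.3837×86/50 = 1326.7800 rpm, dir flips to −; running = −1326.7800

-1326.7800 rpm (opposite to input, |ω| = 1326.7800 rpm)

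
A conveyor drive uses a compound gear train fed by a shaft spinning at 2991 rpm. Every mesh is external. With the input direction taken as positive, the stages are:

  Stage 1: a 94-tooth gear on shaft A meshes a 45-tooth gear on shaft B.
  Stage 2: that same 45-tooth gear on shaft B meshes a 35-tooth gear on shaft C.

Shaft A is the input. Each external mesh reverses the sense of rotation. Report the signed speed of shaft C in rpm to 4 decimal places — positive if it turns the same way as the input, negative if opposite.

+8032.9714 rpm (same as input, |ω| = 8032.9714 rpm)

Stage 1 [94T→45T]: ω = 2991.0000×94/45 = 6247.8667 rpm, dir flips to −; running = −6247.8667
Stage 2 [45T→35T]: ω = 6247.8667×45/35 = 8032.9714 rpm, dir flips to +; running = +8032.9714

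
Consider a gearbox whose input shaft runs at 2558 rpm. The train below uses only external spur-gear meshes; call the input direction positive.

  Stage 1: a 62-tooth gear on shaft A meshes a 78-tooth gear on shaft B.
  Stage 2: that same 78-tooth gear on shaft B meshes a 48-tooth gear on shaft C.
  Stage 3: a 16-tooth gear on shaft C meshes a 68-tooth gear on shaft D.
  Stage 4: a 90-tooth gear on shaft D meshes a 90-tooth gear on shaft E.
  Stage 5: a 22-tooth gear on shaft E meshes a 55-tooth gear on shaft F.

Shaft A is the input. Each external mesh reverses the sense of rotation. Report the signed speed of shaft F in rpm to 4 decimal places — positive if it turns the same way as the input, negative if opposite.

Stage 1 [62T→78T]: ω = 2558.0000×62/78 = 2033.2821 rpm, dir flips to −; running = −2033.2821
Stage 2 [78T→48T]: ω = 2033.2821×78/48 = 3304.0833 rpm, dir flips to +; running = +3304.0833
Stage 3 [16T→68T]: ω = 3304.0833×16/68 = 777.4314 rpm, dir flips to −; running = −777.4314
Stage 4 [90T→90T]: ω = 777.4314×90/90 = 777.4314 rpm, dir flips to +; running = +777.4314
Stage 5 [22T→55T]: ω = 777.4314×22/55 = 310.9725 rpm, dir flips to −; running = −310.9725

-310.9725 rpm (opposite to input, |ω| = 310.9725 rpm)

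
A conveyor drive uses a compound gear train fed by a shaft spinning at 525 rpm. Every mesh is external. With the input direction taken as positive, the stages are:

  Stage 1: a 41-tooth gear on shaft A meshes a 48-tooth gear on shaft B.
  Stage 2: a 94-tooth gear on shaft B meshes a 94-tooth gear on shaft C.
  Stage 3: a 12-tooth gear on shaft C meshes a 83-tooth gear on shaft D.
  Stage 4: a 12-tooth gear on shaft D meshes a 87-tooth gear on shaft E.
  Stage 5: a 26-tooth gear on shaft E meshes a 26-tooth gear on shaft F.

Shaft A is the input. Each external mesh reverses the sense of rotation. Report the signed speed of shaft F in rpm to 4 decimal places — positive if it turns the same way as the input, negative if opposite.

Stage 1 [41T→48T]: ω = 525.0000×41/48 = 448.4375 rpm, dir flips to −; running = −448.4375
Stage 2 [94T→94T]: ω = 448.4375×94/94 = 448.4375 rpm, dir flips to +; running = +448.4375
Stage 3 [12T→83T]: ω = 448.4375×12/83 = 64.8343 rpm, dir flips to −; running = −64.8343
Stage 4 [12T→87T]: ω = 64.8343×12/87 = 8.9427 rpm, dir flips to +; running = +8.9427
Stage 5 [26T→26T]: ω = 8.9427×26/26 = 8.9427 rpm, dir flips to −; running = −8.9427

-8.9427 rpm (opposite to input, |ω| = 8.9427 rpm)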